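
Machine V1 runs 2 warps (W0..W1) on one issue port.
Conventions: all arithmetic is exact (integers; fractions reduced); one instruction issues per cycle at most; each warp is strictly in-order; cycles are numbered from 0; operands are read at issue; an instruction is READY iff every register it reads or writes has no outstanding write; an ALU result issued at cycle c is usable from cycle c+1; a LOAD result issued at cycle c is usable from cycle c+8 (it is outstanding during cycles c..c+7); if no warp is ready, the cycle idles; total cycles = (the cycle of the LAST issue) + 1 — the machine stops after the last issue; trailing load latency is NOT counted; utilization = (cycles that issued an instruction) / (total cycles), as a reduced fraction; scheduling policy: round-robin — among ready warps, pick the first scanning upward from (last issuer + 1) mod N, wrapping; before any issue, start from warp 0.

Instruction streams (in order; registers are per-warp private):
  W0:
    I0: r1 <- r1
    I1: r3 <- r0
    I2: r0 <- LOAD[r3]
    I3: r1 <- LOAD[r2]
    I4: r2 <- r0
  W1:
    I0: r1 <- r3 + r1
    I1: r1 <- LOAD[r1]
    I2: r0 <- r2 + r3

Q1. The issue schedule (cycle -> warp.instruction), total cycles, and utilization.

cycle 0: W0.I0
cycle 1: W1.I0
cycle 2: W0.I1
cycle 3: W1.I1
cycle 4: W0.I2
cycle 5: W1.I2
cycle 6: W0.I3
cycle 7: idle
cycle 8: idle
cycle 9: idle
cycle 10: idle
cycle 11: idle
cycle 12: W0.I4

Answer: 13 cycles, utilization 8/13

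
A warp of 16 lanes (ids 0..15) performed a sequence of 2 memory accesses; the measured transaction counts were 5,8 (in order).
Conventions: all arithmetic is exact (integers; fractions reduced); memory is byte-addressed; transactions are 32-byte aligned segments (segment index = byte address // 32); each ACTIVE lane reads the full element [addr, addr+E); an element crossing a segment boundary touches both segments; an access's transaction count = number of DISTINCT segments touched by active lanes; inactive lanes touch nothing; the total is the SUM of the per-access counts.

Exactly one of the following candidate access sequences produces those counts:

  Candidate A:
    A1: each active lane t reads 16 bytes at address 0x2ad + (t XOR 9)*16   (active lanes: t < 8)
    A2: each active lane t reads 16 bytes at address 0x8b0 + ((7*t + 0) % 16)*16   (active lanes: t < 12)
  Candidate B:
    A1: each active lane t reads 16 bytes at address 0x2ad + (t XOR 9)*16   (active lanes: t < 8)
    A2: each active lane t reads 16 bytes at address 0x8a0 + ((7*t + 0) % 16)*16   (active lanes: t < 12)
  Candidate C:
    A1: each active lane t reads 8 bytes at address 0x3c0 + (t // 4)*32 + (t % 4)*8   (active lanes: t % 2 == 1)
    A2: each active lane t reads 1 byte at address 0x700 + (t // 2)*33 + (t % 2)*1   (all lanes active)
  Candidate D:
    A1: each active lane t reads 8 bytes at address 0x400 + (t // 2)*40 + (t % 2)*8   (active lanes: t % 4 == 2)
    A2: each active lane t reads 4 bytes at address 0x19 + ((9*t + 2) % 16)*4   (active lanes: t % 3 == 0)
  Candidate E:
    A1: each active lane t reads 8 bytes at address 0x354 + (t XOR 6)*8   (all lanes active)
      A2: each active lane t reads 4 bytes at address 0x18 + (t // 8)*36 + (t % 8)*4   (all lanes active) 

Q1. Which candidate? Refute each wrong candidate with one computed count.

A: A2 gives 9 transactions, not 8
C: A1 gives 4 transactions, not 5
D: A1 gives 4 transactions, not 5
E: A2 gives 3 transactions, not 8
B: all counts match (5,8)

Answer: B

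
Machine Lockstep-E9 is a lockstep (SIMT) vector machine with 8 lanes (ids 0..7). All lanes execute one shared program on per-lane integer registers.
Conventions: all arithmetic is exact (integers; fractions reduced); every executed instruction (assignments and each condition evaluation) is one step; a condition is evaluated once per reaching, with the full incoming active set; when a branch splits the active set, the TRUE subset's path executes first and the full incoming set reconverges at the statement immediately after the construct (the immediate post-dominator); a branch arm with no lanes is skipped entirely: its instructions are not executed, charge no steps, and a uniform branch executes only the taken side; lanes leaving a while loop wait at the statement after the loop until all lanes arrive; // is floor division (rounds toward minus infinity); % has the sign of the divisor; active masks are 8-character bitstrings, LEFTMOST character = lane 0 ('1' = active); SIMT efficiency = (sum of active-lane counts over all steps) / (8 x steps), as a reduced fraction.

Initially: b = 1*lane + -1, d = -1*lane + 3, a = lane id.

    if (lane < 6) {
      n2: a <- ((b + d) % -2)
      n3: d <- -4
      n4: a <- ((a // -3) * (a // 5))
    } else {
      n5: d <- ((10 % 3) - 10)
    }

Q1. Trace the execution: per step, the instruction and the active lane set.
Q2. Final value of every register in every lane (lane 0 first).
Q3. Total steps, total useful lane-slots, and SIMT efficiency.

step 0: eval (lane < 6)              11111111
step 1: a <- ((b + d) % -2)          11111100
step 2: d <- -4                      11111100
step 3: a <- ((a // -3) * (a // 5))  11111100
step 4: d <- ((10 % 3) - 10)         00000011

Answer: 5 steps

b: -1,0,1,2,3,4,5,6
d: -4,-4,-4,-4,-4,-4,-9,-9
a: 0,0,0,0,0,0,6,7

steps = 5; useful = 28; efficiency = 28/40 = 7/10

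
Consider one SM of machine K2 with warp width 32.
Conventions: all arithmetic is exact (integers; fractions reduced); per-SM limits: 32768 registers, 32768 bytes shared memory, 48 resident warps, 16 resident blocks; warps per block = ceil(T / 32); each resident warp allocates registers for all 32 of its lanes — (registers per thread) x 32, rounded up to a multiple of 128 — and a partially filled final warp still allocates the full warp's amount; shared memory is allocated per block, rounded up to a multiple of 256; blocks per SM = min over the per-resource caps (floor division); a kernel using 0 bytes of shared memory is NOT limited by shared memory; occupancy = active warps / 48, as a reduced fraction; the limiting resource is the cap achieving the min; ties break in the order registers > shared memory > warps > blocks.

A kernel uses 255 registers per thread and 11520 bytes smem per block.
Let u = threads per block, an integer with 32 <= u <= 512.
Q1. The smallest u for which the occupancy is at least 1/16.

Answer: u = 33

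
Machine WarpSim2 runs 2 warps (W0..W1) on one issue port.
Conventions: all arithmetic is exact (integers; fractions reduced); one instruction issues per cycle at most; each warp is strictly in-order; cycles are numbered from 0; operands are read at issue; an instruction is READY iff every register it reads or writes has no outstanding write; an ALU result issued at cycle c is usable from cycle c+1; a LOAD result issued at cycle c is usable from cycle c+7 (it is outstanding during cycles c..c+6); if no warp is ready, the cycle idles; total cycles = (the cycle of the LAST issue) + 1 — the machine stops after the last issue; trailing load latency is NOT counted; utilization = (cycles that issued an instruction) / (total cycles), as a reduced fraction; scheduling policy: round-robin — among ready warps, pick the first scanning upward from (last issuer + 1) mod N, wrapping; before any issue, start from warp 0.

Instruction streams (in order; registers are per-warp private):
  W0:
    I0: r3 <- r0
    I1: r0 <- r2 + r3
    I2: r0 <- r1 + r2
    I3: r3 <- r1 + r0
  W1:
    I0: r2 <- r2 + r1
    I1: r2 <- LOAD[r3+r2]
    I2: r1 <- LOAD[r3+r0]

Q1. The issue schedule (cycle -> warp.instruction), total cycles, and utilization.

cycle 0: W0.I0
cycle 1: W1.I0
cycle 2: W0.I1
cycle 3: W1.I1
cycle 4: W0.I2
cycle 5: W1.I2
cycle 6: W0.I3

Answer: 7 cycles, utilization 1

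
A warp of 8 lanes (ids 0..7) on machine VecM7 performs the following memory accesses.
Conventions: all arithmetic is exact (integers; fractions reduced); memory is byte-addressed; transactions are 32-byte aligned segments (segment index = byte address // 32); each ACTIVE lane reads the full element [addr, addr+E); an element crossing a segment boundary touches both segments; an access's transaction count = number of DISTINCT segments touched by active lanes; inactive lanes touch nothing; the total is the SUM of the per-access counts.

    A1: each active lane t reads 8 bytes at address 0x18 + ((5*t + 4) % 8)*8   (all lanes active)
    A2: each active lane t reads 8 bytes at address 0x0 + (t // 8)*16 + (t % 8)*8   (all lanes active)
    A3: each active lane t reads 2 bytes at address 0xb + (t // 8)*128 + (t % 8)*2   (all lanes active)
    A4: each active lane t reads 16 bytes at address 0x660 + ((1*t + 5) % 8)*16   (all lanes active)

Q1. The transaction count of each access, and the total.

A1: 3 transactions
A2: 2 transactions
A3: 1 transaction
A4: 4 transactions

Answer: 3,2,1,4; total 10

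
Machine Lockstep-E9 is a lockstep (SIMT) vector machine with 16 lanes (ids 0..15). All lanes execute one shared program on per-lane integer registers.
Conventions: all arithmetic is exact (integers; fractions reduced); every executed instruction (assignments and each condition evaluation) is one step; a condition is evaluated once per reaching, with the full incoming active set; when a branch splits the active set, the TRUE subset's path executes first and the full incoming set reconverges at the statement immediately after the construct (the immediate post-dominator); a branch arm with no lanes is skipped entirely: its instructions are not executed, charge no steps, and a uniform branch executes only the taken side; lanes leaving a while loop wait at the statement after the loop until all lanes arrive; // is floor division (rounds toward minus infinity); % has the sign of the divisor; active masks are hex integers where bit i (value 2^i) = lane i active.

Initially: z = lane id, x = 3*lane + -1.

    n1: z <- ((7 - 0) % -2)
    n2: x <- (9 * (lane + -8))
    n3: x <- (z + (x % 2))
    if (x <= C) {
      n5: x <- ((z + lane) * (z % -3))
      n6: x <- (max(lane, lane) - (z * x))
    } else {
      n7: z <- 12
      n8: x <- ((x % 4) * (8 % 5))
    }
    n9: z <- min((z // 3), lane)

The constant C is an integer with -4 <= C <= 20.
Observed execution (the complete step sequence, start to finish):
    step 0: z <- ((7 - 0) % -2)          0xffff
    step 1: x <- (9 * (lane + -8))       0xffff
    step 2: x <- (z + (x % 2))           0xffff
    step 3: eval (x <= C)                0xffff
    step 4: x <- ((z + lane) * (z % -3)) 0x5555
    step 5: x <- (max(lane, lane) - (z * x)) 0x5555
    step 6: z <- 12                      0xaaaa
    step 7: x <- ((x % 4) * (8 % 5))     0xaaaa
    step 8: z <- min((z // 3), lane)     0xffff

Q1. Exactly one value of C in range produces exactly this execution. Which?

Answer: C = -1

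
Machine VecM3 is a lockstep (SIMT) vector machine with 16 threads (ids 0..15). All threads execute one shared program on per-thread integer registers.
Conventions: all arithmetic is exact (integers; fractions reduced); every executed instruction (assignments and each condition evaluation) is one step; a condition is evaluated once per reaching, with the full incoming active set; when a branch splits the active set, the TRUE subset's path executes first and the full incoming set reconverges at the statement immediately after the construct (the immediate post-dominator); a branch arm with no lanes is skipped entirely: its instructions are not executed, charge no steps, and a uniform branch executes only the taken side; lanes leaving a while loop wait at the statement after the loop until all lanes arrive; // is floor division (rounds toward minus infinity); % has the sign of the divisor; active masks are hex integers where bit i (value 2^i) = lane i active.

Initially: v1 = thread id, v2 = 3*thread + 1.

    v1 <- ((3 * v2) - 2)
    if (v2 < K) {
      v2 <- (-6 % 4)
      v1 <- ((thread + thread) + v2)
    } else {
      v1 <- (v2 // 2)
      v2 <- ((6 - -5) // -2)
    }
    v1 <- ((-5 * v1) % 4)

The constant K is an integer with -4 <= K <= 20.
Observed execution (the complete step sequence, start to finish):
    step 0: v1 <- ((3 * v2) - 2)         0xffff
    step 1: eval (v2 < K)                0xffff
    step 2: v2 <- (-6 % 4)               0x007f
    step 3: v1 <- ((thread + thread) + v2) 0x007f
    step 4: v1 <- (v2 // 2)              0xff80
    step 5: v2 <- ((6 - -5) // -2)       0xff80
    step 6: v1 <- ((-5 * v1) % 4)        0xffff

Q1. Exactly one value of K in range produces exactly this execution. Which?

Answer: K = 20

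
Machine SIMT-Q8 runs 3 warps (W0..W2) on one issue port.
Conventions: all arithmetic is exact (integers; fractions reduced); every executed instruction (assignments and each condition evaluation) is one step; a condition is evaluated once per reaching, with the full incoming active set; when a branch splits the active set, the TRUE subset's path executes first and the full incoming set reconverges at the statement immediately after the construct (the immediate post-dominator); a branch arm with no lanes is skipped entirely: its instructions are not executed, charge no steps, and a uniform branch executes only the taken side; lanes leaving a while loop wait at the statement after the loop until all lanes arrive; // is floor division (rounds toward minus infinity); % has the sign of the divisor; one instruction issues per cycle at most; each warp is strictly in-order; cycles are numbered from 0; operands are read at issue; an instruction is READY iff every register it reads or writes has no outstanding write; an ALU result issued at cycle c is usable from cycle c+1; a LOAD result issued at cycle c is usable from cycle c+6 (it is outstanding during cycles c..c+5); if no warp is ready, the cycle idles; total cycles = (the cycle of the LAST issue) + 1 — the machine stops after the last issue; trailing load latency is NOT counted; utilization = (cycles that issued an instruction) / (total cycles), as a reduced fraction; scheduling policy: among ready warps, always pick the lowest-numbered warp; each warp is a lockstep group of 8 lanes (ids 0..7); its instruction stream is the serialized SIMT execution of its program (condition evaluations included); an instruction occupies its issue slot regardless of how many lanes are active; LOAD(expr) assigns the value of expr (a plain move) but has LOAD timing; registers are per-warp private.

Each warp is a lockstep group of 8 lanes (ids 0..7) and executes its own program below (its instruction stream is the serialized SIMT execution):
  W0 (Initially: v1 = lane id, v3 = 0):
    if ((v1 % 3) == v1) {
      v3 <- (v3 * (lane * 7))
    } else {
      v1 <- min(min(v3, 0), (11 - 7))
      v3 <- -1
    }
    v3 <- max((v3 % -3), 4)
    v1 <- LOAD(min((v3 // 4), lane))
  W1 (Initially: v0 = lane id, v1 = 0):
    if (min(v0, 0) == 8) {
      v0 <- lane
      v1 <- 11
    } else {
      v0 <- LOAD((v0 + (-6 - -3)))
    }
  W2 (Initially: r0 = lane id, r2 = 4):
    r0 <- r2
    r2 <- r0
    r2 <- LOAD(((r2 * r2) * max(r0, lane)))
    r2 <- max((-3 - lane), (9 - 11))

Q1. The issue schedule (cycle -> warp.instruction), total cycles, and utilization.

cycle 0: W0.I0
cycle 1: W0.I1
cycle 2: W0.I2
cycle 3: W0.I3
cycle 4: W0.I4
cycle 5: W0.I5
cycle 6: W1.I0
cycle 7: W1.I1
cycle 8: W2.I0
cycle 9: W2.I1
cycle 10: W2.I2
cycle 11: idle
cycle 12: idle
cycle 13: idle
cycle 14: idle
cycle 15: idle
cycle 16: W2.I3

Answer: 17 cycles, utilization 12/17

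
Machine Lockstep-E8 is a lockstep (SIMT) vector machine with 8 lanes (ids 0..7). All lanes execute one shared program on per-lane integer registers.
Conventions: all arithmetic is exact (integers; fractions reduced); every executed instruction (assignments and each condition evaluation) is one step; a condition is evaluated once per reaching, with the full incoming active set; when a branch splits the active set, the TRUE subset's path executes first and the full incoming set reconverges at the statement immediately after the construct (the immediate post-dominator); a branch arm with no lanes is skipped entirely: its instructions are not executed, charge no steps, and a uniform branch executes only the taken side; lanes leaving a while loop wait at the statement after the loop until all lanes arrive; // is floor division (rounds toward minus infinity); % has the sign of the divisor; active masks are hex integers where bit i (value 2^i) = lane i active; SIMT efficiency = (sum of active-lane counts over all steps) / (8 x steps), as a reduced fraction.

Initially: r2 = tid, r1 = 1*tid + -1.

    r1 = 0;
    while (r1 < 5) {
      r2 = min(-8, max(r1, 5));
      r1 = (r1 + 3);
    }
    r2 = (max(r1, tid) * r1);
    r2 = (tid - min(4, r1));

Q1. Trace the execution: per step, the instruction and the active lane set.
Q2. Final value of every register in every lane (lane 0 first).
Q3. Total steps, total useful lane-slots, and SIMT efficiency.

step 0: r1 <- 0                      0xff
step 1: eval (r1 < 5)                0xff
step 2: r2 <- min(-8, max(r1, 5))    0xff
step 3: r1 <- (r1 + 3)               0xff
step 4: eval (r1 < 5)                0xff
step 5: r2 <- min(-8, max(r1, 5))    0xff
step 6: r1 <- (r1 + 3)               0xff
step 7: eval (r1 < 5)                0xff
step 8: r2 <- (max(r1, tid) * r1)    0xff
step 9: r2 <- (tid - min(4, r1))     0xff

Answer: 10 steps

r2: -4,-3,-2,-1,0,1,2,3
r1: 6,6,6,6,6,6,6,6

steps = 10; useful = 80; efficiency = 80/80 = 1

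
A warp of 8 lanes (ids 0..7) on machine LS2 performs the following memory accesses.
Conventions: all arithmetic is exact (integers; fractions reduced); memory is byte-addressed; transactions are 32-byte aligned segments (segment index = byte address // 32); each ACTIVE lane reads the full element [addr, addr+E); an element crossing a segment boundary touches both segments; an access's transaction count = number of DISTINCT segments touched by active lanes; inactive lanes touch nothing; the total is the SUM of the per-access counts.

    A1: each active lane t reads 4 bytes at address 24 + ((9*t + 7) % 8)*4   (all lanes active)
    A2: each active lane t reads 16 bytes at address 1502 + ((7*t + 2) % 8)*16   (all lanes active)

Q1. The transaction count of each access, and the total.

A1: 2 transactions
A2: 5 transactions

Answer: 2,5; total 7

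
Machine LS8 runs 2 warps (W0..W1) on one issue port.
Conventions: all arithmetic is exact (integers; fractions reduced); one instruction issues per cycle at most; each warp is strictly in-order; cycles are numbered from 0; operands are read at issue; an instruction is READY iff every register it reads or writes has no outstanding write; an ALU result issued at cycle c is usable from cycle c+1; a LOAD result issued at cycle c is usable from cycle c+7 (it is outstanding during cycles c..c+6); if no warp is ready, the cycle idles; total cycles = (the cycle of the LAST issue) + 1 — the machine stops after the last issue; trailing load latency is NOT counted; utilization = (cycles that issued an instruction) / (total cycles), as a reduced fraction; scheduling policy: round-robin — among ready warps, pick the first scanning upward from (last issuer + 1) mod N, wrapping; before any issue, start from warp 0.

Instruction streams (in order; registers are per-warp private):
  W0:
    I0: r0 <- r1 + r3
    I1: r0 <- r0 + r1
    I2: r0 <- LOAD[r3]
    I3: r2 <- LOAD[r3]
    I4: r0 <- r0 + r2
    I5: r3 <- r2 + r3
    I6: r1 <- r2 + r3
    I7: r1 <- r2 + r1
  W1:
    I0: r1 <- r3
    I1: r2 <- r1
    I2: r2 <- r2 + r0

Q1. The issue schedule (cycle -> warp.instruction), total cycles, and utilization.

cycle 0: W0.I0
cycle 1: W1.I0
cycle 2: W0.I1
cycle 3: W1.I1
cycle 4: W0.I2
cycle 5: W1.I2
cycle 6: W0.I3
cycle 7: idle
cycle 8: idle
cycle 9: idle
cycle 10: idle
cycle 11: idle
cycle 12: idle
cycle 13: W0.I4
cycle 14: W0.I5
cycle 15: W0.I6
cycle 16: W0.I7

Answer: 17 cycles, utilization 11/17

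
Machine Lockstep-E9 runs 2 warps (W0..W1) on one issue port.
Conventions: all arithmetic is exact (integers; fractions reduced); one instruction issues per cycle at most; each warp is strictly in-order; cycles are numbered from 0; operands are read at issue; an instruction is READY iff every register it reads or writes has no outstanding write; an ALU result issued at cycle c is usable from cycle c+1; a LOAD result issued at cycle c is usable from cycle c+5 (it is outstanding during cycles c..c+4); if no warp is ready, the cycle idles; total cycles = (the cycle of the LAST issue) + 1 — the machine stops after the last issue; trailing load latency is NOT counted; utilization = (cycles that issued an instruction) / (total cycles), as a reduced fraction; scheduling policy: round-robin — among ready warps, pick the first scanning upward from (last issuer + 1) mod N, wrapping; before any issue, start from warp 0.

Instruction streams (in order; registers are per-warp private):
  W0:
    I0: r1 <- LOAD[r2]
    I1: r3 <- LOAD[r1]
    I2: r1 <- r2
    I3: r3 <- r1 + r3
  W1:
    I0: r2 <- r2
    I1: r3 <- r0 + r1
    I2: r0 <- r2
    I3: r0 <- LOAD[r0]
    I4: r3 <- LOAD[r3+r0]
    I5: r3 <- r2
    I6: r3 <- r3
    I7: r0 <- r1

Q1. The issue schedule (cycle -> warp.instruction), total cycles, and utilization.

cycle 0: W0.I0
cycle 1: W1.I0
cycle 2: W1.I1
cycle 3: W1.I2
cycle 4: W1.I3
cycle 5: W0.I1
cycle 6: W0.I2
cycle 7: idle
cycle 8: idle
cycle 9: W1.I4
cycle 10: W0.I3
cycle 11: idle
cycle 12: idle
cycle 13: idle
cycle 14: W1.I5
cycle 15: W1.I6
cycle 16: W1.I7

Answer: 17 cycles, utilization 12/17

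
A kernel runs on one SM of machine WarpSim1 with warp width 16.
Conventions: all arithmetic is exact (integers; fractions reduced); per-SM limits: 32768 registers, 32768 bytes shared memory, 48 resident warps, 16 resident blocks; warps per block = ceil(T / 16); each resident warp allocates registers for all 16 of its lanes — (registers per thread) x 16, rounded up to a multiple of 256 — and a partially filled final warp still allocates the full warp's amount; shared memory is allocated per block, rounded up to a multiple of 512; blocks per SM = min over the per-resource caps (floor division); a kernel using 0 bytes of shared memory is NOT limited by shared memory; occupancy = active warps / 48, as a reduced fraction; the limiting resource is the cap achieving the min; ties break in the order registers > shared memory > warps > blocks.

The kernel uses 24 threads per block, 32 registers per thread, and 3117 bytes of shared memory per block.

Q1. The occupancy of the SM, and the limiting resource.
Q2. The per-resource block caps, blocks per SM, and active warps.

Answer: occupancy 3/8, limited by shared memory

registers: 32 blocks
shared memory: 9 blocks
warps: 24 blocks
blocks: 16 blocks

Answer: 9 blocks, 18 active warps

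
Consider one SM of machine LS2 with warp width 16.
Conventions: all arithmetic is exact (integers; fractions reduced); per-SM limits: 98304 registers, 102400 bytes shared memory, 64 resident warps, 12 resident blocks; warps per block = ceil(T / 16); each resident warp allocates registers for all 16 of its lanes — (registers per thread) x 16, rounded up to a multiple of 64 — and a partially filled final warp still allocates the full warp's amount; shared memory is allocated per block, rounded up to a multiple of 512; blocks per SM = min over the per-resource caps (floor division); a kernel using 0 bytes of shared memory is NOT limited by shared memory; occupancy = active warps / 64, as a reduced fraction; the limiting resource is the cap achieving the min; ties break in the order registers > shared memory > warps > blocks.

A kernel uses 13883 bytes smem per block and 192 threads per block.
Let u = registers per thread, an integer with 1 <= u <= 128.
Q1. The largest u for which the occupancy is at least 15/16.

Answer: u = 100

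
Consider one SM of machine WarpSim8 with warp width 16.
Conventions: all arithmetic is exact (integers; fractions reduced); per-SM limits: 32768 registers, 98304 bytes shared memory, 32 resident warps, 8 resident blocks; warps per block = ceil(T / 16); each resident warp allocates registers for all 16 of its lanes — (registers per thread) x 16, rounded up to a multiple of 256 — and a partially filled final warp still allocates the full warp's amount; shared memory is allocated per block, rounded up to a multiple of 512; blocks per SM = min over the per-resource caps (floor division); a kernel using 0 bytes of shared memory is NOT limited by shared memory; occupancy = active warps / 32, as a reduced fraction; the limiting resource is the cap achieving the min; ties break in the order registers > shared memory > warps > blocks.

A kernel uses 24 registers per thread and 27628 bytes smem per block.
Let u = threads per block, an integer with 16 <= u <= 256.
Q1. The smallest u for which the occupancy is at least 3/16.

Answer: u = 17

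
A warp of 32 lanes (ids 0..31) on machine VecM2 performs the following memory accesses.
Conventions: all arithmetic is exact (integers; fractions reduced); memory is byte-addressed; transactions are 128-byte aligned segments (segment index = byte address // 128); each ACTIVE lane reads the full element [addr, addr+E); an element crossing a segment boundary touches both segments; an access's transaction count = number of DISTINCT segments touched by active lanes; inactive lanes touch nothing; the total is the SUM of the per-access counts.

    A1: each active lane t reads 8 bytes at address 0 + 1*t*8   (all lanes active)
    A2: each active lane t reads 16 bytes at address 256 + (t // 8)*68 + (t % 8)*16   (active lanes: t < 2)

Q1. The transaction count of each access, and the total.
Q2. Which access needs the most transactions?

A1: 2 transactions
A2: 1 transaction

Answer: 2,1; total 3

Answer: A1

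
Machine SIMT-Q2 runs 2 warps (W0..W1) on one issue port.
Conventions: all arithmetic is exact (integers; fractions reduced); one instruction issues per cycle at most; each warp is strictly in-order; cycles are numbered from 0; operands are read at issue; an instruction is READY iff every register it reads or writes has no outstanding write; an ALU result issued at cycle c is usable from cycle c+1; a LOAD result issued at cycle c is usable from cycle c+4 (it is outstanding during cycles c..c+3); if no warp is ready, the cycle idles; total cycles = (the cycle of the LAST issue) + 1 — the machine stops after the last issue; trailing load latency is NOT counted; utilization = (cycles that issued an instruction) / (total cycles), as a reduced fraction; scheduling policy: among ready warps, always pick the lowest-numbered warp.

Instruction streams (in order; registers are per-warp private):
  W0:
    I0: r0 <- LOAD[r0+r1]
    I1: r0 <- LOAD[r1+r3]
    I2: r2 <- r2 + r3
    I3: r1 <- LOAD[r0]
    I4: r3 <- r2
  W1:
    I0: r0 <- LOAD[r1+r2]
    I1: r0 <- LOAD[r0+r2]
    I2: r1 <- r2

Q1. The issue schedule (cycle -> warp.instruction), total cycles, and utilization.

cycle 0: W0.I0
cycle 1: W1.I0
cycle 2: idle
cycle 3: idle
cycle 4: W0.I1
cycle 5: W0.I2
cycle 6: W1.I1
cycle 7: W1.I2
cycle 8: W0.I3
cycle 9: W0.I4

Answer: 10 cycles, utilization 4/5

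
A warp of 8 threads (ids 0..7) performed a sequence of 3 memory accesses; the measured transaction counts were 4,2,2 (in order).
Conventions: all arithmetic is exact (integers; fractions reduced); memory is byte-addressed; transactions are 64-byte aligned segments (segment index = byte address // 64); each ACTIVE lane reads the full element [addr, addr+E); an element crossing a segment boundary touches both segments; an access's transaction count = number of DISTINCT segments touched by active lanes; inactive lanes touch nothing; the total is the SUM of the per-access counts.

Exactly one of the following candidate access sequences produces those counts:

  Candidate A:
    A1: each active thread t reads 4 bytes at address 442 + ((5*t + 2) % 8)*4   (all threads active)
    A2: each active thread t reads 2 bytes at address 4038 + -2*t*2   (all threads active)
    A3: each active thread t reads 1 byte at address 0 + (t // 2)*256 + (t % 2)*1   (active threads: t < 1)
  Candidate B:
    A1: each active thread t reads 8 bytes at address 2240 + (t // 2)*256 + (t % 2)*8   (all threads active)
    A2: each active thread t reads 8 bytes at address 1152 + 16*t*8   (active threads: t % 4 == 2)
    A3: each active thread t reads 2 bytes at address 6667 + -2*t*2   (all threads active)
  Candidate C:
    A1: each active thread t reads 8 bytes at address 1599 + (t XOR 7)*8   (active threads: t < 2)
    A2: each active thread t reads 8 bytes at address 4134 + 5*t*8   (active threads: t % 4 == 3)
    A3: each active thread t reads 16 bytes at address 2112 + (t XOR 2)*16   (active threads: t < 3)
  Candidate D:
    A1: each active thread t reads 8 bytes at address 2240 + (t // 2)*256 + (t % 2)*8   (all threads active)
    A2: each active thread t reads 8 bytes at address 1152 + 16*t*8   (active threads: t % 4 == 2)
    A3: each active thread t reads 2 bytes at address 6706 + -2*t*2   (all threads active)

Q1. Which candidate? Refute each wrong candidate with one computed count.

A: A1 gives 2 transactions, not 4
C: A1 gives 1 transaction, not 4
D: A3 gives 1 transaction, not 2
B: all counts match (4,2,2)

Answer: B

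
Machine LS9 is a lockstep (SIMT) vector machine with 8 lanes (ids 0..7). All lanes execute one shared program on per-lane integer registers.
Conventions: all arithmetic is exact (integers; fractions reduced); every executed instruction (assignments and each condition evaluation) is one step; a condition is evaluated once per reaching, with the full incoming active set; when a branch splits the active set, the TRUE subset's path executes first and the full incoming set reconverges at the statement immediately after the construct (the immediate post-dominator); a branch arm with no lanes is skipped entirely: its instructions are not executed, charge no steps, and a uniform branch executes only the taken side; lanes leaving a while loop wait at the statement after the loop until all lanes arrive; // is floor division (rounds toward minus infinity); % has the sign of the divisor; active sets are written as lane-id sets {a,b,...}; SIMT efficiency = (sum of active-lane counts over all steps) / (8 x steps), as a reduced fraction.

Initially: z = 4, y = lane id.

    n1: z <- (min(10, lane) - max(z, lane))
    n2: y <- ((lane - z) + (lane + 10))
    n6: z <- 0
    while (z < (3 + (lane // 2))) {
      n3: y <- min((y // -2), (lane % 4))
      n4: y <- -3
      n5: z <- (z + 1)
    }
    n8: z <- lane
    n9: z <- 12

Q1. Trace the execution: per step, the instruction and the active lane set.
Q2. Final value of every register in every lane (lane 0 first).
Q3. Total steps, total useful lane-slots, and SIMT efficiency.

step 0: z <- (min(10, lane) - max(z, lane)) {0,1,2,3,4,5,6,7}
step 1: y <- ((lane - z) + (lane + 10)) {0,1,2,3,4,5,6,7}
step 2: z <- 0                       {0,1,2,3,4,5,6,7}
step 3: eval (z < (3 + (lane // 2))) {0,1,2,3,4,5,6,7}
step 4: y <- min((y // -2), (lane % 4)) {0,1,2,3,4,5,6,7}
step 5: y <- -3                      {0,1,2,3,4,5,6,7}
step 6: z <- (z + 1)                 {0,1,2,3,4,5,6,7}
step 7: eval (z < (3 + (lane // 2))) {0,1,2,3,4,5,6,7}
step 8: y <- min((y // -2), (lane % 4)) {0,1,2,3,4,5,6,7}
step 9: y <- -3                      {0,1,2,3,4,5,6,7}
step 10: z <- (z + 1)                 {0,1,2,3,4,5,6,7}
step 11: eval (z < (3 + (lane // 2))) {0,1,2,3,4,5,6,7}
step 12: y <- min((y // -2), (lane % 4)) {0,1,2,3,4,5,6,7}
step 13: y <- -3                      {0,1,2,3,4,5,6,7}
step 14: z <- (z + 1)                 {0,1,2,3,4,5,6,7}
step 15: eval (z < (3 + (lane // 2))) {0,1,2,3,4,5,6,7}
step 16: y <- min((y // -2), (lane % 4)) {2,3,4,5,6,7}
step 17: y <- -3                      {2,3,4,5,6,7}
step 18: z <- (z + 1)                 {2,3,4,5,6,7}
step 19: eval (z < (3 + (lane // 2))) {2,3,4,5,6,7}
step 20: y <- min((y // -2), (lane % 4)) {4,5,6,7}
step 21: y <- -3                      {4,5,6,7}
step 22: z <- (z + 1)                 {4,5,6,7}
step 23: eval (z < (3 + (lane // 2))) {4,5,6,7}
step 24: y <- min((y // -2), (lane % 4)) {6,7}
step 25: y <- -3                      {6,7}
step 26: z <- (z + 1)                 {6,7}
step 27: eval (z < (3 + (lane // 2))) {6,7}
step 28: z <- lane                    {0,1,2,3,4,5,6,7}
step 29: z <- 12                      {0,1,2,3,4,5,6,7}

Answer: 30 steps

z: 12,12,12,12,12,12,12,12
y: -3,-3,-3,-3,-3,-3,-3,-3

steps = 30; useful = 192; efficiency = 192/240 = 4/5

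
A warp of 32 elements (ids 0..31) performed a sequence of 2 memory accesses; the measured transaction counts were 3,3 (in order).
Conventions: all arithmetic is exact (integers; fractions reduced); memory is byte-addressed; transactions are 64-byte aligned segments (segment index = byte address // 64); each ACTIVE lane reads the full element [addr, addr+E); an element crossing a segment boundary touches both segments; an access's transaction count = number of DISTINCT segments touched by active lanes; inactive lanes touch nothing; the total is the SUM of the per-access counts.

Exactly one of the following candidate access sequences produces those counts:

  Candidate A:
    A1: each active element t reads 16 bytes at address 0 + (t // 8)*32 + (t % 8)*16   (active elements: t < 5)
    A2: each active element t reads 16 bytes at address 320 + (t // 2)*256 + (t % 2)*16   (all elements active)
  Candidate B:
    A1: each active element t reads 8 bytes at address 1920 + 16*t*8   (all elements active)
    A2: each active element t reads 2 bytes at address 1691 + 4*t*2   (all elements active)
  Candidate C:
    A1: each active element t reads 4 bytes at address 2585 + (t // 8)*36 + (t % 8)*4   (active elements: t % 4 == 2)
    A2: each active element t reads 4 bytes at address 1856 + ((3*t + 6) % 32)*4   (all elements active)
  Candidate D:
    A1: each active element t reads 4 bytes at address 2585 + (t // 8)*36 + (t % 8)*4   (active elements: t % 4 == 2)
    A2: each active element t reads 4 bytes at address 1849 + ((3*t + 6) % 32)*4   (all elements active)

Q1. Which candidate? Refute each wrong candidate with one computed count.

A: A1 gives 2 transactions, not 3
B: A1 gives 32 transactions, not 3
C: A2 gives 2 transactions, not 3
D: all counts match (3,3)

Answer: D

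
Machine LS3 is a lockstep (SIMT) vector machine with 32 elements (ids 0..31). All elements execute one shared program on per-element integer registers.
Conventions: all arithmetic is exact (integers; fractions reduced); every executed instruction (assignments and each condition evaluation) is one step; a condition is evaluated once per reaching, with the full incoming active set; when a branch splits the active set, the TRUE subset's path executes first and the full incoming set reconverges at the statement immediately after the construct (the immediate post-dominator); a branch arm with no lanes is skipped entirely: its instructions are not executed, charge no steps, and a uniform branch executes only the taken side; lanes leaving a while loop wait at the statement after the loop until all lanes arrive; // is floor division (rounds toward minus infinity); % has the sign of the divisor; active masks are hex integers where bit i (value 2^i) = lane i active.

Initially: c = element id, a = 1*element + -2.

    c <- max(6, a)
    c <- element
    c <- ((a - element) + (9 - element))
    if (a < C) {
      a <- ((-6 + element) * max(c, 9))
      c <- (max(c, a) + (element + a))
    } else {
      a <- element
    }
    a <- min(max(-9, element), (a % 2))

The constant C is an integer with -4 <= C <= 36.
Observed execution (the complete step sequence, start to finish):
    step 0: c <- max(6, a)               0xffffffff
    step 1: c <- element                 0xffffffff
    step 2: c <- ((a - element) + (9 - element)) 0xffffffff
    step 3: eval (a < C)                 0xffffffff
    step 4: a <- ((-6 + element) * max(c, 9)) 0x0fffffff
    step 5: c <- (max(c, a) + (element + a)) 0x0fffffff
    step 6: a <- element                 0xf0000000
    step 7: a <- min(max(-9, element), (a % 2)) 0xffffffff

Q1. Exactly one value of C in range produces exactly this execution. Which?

Answer: C = 26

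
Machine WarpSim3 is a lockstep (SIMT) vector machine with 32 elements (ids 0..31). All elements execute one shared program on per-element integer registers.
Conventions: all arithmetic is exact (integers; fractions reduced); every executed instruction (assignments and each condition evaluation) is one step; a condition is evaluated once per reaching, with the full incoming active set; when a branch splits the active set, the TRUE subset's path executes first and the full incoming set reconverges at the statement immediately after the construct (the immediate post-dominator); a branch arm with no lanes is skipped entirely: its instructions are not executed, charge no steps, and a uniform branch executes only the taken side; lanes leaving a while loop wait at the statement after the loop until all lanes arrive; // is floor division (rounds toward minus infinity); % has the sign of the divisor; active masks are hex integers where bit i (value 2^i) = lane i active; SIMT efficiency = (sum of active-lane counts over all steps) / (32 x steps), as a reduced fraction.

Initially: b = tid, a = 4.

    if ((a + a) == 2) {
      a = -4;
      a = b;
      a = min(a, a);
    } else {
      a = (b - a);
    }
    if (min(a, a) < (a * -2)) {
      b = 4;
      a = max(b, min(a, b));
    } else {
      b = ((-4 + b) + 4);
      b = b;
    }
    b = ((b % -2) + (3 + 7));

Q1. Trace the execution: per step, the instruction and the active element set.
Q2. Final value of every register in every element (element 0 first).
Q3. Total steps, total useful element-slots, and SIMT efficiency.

step 0: eval ((a + a) == 2)          0xffffffff
step 1: a <- (b - a)                 0xffffffff
step 2: eval (min(a, a) < (a * -2))  0xffffffff
step 3: b <- 4                       0x0000000f
step 4: a <- max(b, min(a, b))       0x0000000f
step 5: b <- ((-4 + b) + 4)          0xfffffff0
step 6: b <- b                       0xfffffff0
step 7: b <- ((b % -2) + (3 + 7))    0xffffffff

Answer: 8 steps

b: 10,10,10,10,10,9,10,9,10,9,10,9,10,9,10,9,10,9,10,9,10,9,10,9,10,9,10,9,10,9,10,9
a: 4,4,4,4,0,1,2,3,4,5,6,7,8,9,10,11,12,13,14,15,16,17,18,19,20,21,22,23,24,25,26,27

steps = 8; useful = 192; efficiency = 192/256 = 3/4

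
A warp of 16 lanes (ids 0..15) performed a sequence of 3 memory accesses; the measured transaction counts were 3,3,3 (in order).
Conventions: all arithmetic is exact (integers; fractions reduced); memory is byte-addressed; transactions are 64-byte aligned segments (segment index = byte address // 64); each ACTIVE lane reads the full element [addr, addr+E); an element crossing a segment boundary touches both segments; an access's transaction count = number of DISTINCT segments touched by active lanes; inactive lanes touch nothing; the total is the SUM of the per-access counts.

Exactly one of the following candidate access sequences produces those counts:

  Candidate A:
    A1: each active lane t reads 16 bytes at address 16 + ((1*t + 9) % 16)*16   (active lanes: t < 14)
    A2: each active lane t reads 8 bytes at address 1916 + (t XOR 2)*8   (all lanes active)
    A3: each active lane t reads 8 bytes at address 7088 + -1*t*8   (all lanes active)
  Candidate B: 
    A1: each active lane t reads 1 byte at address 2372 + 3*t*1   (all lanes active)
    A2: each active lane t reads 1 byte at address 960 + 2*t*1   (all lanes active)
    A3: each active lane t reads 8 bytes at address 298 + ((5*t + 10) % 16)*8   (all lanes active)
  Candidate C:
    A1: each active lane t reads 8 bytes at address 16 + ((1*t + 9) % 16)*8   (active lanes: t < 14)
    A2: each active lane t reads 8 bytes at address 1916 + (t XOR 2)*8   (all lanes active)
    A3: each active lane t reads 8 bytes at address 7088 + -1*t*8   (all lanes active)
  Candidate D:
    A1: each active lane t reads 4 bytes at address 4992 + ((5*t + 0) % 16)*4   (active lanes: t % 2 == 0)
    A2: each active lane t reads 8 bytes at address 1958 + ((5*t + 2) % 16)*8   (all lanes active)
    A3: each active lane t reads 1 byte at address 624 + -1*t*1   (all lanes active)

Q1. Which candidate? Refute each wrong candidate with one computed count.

A: A1 gives 5 transactions, not 3
B: A1 gives 1 transaction, not 3
D: A1 gives 1 transaction, not 3
C: all counts match (3,3,3)

Answer: C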